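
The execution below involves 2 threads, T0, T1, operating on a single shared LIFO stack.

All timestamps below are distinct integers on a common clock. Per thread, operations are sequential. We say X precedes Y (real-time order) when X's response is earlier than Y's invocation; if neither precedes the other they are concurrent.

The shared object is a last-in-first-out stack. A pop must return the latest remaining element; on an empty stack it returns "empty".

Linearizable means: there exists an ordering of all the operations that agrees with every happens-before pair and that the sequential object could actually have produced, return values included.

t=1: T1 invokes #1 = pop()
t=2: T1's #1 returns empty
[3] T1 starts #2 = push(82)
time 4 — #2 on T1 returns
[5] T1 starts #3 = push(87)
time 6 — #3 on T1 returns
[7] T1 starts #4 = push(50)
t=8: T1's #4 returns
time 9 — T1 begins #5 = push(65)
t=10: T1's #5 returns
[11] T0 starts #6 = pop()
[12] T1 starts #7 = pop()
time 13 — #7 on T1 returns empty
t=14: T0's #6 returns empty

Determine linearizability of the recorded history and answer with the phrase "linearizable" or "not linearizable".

prefix check: 1..12 passes, 1..13 fails once #7's time-13 response joins
exactly one order of the 6 completed ops respects real time; the LIFO stack replay fails
include/drop combinations of the 1 pending operation (#6) were all tried; none helps
for example #1, #2, #3, #4, #5, #7 (pending dropped) fails at step 6: #7 pop() → empty is not legal there

not linearizable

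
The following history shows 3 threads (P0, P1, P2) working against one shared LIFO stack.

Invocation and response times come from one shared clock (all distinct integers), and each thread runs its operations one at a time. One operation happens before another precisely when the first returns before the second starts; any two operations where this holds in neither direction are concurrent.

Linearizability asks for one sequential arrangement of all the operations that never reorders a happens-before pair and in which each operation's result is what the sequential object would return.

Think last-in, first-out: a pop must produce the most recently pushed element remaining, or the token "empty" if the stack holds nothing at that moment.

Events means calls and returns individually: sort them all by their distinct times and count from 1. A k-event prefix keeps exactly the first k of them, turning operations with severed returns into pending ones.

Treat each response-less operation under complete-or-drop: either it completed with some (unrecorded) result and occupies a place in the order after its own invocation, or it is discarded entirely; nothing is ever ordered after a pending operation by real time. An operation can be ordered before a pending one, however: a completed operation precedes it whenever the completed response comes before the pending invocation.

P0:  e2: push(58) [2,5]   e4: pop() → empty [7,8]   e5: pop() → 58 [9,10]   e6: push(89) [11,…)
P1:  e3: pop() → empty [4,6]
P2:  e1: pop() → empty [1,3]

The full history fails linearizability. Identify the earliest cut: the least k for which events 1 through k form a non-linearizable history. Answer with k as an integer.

events 1..7 are linearizable; a witness order is e1, e3, e2:
1. e1 pop() → empty, leaving stack <>
2. e3 pop() → empty, leaving stack <>
3. e2 push(58), leaving stack <58>
with event 8 included (e4 responding at time 8), all real-time-consistent orders fail
one such order, e1, e2, e3, e4, breaks at step 3 where e3 pop() → empty is illegal
one such order, e1, e3, e2, e4, breaks at step 4 where e4 pop() → empty is illegal

8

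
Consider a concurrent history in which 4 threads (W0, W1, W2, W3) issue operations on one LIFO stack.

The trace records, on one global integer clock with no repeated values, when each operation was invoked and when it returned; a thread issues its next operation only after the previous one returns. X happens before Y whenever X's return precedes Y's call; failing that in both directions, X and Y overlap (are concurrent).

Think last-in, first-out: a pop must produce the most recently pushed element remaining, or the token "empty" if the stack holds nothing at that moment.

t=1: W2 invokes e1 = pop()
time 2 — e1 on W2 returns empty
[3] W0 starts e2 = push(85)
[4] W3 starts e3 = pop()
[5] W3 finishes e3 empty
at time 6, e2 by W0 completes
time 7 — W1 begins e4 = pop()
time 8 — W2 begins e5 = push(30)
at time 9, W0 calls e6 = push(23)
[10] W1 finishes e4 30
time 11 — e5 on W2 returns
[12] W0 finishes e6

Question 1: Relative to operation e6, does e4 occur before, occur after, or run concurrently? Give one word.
Answer: concurrent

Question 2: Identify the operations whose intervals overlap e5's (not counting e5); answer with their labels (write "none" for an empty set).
Answer: e4, e6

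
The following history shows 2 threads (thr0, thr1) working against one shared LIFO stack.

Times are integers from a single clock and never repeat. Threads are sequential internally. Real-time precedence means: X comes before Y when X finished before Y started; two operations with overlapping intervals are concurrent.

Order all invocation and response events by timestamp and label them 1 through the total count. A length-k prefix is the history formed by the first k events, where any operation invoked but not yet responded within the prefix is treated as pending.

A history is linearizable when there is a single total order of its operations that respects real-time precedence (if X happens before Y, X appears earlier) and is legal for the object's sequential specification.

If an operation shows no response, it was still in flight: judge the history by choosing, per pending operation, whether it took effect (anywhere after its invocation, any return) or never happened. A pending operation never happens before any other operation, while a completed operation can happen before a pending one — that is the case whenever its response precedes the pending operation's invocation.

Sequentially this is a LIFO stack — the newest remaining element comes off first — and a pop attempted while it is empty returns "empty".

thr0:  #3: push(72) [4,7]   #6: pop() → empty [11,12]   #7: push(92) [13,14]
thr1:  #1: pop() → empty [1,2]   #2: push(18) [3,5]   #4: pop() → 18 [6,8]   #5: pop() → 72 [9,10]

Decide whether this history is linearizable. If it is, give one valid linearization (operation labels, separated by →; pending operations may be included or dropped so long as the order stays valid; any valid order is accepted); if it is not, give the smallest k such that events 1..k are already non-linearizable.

linearizable — witness: #1 → #2 → #4 → #3 → #5 → #6 → #7

1. #1 pop() → empty, leaving stack <>
2. #2 push(18), leaving stack <18>
3. #4 pop() → 18, leaving stack <>
4. #3 push(72), leaving stack <72>
5. #5 pop() → 72, leaving stack <>
6. #6 pop() → empty, leaving stack <>
7. #7 push(92), leaving stack <92>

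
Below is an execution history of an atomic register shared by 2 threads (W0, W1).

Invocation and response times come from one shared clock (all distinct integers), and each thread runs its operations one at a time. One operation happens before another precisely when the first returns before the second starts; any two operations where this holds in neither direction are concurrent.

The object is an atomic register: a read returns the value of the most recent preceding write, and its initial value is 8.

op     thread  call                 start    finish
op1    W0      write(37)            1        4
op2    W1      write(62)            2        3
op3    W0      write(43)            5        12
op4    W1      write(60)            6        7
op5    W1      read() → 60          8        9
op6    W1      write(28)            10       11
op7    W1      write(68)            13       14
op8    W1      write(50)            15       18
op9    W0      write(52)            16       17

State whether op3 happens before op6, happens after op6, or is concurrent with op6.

concurrent

op3 spans [5,12], op6 spans [10,11]
the intervals overlap in both directions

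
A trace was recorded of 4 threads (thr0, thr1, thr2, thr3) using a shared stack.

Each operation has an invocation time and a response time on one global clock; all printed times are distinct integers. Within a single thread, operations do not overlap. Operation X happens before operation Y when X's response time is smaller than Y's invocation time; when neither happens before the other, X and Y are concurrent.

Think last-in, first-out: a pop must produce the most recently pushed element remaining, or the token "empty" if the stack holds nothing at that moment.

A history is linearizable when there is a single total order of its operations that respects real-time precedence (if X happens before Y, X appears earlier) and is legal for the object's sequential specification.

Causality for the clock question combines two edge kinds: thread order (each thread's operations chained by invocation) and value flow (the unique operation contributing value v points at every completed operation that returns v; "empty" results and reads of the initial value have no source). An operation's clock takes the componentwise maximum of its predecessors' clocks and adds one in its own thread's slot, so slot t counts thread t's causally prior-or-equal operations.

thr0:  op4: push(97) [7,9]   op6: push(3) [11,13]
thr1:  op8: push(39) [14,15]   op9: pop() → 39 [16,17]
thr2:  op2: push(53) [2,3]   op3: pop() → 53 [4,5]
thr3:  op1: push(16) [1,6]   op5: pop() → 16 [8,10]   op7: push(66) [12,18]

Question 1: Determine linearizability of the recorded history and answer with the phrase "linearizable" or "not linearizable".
linearizable

witness order: op1, op2, op3, op5, op4, op6, op7, op8, op9
after step 1 (op1 push(16)): stack <16>
after step 2 (op2 push(53)): stack <16,53>
after step 3 (op3 pop() → 53): stack <16>
after step 4 (op5 pop() → 16): stack <>
after step 5 (op4 push(97)): stack <97>
after step 6 (op6 push(3)): stack <97,3>
after step 7 (op7 push(66)): stack <97,3,66>
after step 8 (op8 push(39)): stack <97,3,66,39>
after step 9 (op9 pop() → 39): stack <97,3,66>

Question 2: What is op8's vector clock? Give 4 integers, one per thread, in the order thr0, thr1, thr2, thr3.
Answer: (0, 1, 0, 0)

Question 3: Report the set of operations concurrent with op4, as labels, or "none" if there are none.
Answer: op5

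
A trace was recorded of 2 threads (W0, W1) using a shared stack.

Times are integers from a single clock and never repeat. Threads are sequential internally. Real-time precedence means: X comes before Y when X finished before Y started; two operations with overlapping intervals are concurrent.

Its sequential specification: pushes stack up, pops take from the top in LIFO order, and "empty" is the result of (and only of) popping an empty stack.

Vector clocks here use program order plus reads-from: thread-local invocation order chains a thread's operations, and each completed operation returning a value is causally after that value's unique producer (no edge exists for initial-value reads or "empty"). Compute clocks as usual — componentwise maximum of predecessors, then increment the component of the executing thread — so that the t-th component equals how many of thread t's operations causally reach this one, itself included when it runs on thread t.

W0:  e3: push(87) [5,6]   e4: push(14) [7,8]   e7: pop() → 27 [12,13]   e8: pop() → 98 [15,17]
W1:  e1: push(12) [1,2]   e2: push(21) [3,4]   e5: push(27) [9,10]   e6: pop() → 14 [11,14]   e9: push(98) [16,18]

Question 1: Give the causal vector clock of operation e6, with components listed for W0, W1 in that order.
(2, 4)

no predecessors for e1 (invoked 1): W1 increments from zero → (0, 1)
no predecessors for e3 (invoked 5): W0 increments from zero → (1, 0)
from VC(e1)=(0, 1), e2 (invoked 3) maxes components and bumps W1 → (0, 2)
from VC(e3)=(1, 0), e4 (invoked 7) maxes components and bumps W0 → (2, 0)
from VC(e2)=(0, 2), e5 (invoked 9) maxes components and bumps W1 → (0, 3)
from VC(e4)=(2, 0), VC(e5)=(0, 3), e6 (invoked 11) maxes components and bumps W1 → (2, 4)
from VC(e4)=(2, 0), VC(e5)=(0, 3), e7 (invoked 12) maxes components and bumps W0 → (3, 3)
from VC(e6)=(2, 4), e9 (invoked 16) maxes components and bumps W1 → (2, 5)
from VC(e7)=(3, 3), VC(e9)=(2, 5), e8 (invoked 15) maxes components and bumps W0 → (4, 5)
target: VC(e6) = (2, 4)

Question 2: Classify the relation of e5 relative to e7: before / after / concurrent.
before

e5 spans [9,10], e7 spans [12,13]
resp(e5)=10 < inv(e7)=12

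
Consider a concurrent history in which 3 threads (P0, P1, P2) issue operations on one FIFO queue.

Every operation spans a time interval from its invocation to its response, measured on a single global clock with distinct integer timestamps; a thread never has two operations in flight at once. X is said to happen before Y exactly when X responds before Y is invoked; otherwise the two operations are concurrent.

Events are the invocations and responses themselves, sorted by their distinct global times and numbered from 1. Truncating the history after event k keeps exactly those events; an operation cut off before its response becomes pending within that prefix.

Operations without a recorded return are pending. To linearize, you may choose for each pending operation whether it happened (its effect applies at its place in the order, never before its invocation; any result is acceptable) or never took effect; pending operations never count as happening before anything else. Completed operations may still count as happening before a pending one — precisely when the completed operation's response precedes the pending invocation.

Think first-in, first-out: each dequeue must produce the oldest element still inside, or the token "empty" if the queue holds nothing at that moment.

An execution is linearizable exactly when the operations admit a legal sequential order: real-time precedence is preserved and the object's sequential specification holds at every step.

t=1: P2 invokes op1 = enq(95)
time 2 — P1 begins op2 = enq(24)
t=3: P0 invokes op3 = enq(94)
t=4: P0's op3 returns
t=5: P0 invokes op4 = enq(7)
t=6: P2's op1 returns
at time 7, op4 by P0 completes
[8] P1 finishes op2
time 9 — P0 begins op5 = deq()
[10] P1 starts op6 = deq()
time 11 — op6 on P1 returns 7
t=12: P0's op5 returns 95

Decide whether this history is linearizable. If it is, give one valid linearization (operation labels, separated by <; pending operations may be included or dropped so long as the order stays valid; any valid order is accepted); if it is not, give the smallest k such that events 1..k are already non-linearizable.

not linearizable — minimal violating prefix: 12 events

events 1..11 are fine; event 12 — the response of op5 at time 12 — makes the prefix non-linearizable
no legal order exists: 24 real-time-consistent candidates over 6 completed FIFO queue operations, all rejected
one such order, op1, op2, op3, op4, op5, op6, breaks at step 6 where op6 deq() → 7 is illegal
one such order, op1, op2, op3, op4, op6, op5, breaks at step 5 where op6 deq() → 7 is illegal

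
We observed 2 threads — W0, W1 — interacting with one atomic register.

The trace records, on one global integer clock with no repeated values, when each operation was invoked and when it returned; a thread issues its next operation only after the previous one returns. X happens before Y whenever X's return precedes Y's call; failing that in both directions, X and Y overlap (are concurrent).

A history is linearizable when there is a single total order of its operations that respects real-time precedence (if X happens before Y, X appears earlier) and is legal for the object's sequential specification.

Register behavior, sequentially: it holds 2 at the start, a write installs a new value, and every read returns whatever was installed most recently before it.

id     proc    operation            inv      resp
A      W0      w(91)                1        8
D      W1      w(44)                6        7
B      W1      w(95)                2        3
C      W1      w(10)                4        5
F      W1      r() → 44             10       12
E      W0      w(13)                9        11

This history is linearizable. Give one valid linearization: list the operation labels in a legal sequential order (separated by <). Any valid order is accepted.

1. A w(91), leaving value 91
2. B w(95), leaving value 95
3. C w(10), leaving value 10
4. D w(44), leaving value 44
5. F r() → 44, leaving value 44
6. E w(13), leaving value 13

A < B < C < D < F < E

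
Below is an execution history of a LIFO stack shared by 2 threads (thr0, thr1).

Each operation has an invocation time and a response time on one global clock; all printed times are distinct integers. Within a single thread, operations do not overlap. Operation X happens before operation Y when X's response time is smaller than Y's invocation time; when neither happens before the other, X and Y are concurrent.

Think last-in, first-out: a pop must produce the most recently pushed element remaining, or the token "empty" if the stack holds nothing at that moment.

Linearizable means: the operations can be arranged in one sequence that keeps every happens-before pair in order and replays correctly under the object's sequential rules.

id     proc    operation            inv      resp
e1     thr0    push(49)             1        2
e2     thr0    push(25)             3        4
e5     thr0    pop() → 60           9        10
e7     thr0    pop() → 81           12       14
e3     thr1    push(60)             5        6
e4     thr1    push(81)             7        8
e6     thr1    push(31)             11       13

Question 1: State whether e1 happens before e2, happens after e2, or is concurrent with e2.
e1 spans [1,2], e2 spans [3,4]
resp(e1)=2 < inv(e2)=3

before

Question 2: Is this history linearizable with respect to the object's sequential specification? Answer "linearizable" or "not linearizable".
already the first 10 events (up to e5's response at time 10) admit no linearization; the first 9 still do
one real-time candidate order over the 5 completed operations — the LIFO stack replay rejects it
for example e1, e2, e3, e4, e5 fails at step 5: e5 pop() → 60 is not legal there

not linearizable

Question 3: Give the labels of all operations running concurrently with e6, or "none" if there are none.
concurrent with e6 ([11,13]): every op whose interval crosses 11..13
e1 [1,2]: before
e2 [3,4]: before
e3 [5,6]: before
e4 [7,8]: before
e5 [9,10]: before
e7 [12,14]: concurrent

e7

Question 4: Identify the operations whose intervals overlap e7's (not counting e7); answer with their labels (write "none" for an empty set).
e7 spans [12,14]; an op avoiding the whole window 12..14 is ordered, any other is concurrent
e1 [1,2]: before
e2 [3,4]: before
e3 [5,6]: before
e4 [7,8]: before
e5 [9,10]: before
e6 [11,13]: concurrent

e6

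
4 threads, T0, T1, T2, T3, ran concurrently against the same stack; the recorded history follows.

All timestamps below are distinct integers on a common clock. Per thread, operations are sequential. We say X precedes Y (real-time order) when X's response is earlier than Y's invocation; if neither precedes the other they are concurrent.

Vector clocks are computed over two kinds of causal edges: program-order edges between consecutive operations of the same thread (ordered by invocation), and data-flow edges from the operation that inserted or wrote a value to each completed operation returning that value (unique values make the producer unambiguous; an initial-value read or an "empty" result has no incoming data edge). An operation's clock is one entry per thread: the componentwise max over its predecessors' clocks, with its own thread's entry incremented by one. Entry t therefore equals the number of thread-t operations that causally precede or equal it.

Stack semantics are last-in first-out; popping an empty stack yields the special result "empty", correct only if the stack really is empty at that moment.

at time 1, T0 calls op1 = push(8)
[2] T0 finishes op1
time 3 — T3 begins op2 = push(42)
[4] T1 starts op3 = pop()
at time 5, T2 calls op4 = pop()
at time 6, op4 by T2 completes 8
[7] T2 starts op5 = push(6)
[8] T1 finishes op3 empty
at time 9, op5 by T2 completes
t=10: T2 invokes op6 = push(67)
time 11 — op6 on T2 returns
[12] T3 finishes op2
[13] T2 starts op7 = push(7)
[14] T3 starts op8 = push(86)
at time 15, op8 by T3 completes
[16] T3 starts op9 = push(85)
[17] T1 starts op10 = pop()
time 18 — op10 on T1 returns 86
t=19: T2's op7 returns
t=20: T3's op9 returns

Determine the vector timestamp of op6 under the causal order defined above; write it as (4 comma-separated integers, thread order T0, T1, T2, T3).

op2, invoked 3, has no incoming edges; only T3's bump applies → (0, 0, 0, 1)
op3, invoked 4, has no incoming edges; only T1's bump applies → (0, 1, 0, 0)
op1, invoked 1, has no incoming edges; only T0's bump applies → (1, 0, 0, 0)
VC(op8, invoked at 14): max of VC(op2)=(0, 0, 0, 1), then +1 on thread T3 → (0, 0, 0, 2)
VC(op4, invoked at 5): max of VC(op1)=(1, 0, 0, 0), then +1 on thread T2 → (1, 0, 1, 0)
VC(op9, invoked at 16): max of VC(op8)=(0, 0, 0, 2), then +1 on thread T3 → (0, 0, 0, 3)
VC(op5, invoked at 7): max of VC(op4)=(1, 0, 1, 0), then +1 on thread T2 → (1, 0, 2, 0)
VC(op10, invoked at 17): max of VC(op3)=(0, 1, 0, 0), VC(op8)=(0, 0, 0, 2), then +1 on thread T1 → (0, 2, 0, 2)
VC(op6, invoked at 10): max of VC(op5)=(1, 0, 2, 0), then +1 on thread T2 → (1, 0, 3, 0)
VC(op7, invoked at 13): max of VC(op6)=(1, 0, 3, 0), then +1 on thread T2 → (1, 0, 4, 0)
target: VC(op6) = (1, 0, 3, 0)

(1, 0, 3, 0)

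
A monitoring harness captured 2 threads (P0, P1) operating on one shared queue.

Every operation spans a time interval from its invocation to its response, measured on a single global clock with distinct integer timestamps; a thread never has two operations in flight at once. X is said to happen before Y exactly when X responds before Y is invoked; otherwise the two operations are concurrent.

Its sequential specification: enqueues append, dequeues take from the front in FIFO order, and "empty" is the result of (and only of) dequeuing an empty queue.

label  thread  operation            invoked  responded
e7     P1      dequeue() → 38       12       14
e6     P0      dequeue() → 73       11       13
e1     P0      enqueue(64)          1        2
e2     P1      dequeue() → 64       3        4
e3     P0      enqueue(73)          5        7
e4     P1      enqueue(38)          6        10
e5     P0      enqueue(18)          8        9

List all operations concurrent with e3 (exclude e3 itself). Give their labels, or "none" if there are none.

e3 spans [5,7]; an op avoiding the whole window 5..7 is ordered, any other is concurrent
e1 [1,2]: before
e2 [3,4]: before
e4 [6,10]: concurrent
e5 [8,9]: after
e6 [11,13]: after
e7 [12,14]: after

e4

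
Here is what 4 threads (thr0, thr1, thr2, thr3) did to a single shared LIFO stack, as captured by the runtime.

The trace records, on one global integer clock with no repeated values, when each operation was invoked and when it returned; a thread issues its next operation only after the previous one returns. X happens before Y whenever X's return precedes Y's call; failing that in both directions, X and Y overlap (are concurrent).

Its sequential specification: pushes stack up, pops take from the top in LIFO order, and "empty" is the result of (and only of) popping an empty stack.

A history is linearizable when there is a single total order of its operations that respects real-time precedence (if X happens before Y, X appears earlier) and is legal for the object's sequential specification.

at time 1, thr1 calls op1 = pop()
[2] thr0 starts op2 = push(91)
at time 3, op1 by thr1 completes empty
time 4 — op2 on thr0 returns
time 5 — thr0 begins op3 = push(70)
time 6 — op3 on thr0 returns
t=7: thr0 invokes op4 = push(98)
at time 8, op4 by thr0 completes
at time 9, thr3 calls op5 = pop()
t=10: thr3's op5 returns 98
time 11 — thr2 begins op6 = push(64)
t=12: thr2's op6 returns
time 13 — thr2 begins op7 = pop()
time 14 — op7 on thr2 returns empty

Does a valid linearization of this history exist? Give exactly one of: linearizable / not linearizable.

not linearizable

cut after 13 events: linearizable; cut after 14 events (op7 responds, time 14): not linearizable
every one of the 2 real-time-consistent orders over 7 completed LIFO stack ops fails the sequential spec
e.g. op1, op2, op3, op4, op5, op6, op7: illegal at step 7, since op7 pop() → empty cannot apply there
e.g. op2, op1, op3, op4, op5, op6, op7: illegal at step 2, since op1 pop() → empty cannot apply there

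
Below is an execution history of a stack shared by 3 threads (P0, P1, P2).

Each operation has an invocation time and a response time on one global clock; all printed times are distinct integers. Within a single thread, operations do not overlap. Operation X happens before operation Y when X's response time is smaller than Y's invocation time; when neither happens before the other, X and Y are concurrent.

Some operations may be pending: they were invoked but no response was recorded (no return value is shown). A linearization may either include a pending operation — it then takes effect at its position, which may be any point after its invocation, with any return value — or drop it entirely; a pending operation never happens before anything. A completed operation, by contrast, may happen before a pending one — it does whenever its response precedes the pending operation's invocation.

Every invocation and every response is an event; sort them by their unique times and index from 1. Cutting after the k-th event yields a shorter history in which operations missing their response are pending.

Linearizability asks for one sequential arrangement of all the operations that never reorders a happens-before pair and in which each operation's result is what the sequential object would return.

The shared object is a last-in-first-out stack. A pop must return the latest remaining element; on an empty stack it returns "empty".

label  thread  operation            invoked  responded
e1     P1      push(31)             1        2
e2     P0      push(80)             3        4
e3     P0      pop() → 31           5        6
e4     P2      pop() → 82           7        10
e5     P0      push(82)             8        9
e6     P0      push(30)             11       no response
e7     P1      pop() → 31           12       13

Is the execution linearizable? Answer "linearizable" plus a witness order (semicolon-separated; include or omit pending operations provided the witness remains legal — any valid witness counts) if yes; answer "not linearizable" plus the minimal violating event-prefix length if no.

cut after 5 events: linearizable; cut after 6 events (e3 responds, time 6): not linearizable
the sole real-time-consistent order of 3 completed operations fails the stack replay
for example e1, e2, e3 fails at step 3: e3 pop() → 31 is not legal there

not linearizable — minimal violating prefix: 6 events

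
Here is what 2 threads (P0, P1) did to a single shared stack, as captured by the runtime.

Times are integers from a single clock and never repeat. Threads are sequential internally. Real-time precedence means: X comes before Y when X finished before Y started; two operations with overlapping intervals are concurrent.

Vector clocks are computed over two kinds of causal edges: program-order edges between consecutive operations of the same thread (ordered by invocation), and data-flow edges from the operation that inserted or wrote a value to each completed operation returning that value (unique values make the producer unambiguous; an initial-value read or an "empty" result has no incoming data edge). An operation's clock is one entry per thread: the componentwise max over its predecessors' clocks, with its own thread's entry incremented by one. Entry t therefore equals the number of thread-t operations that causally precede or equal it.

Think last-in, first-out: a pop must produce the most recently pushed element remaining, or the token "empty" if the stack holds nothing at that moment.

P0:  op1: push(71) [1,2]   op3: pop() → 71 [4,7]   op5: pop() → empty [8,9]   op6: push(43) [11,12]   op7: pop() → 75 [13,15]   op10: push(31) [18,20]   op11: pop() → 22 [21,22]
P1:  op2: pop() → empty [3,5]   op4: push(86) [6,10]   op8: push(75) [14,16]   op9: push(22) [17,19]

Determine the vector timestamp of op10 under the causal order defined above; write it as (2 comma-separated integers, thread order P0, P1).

op2 (invocation 3): nothing precedes it; P1's component alone gives (0, 1)
op1 (invocation 1): nothing precedes it; P0's component alone gives (1, 0)
op4, invoked 6, takes VC(op2)=(0, 1) under max, adds 1 for P1 → (0, 2)
op3, invoked 4, takes VC(op1)=(1, 0) under max, adds 1 for P0 → (2, 0)
op8, invoked 14, takes VC(op4)=(0, 2) under max, adds 1 for P1 → (0, 3)
op5, invoked 8, takes VC(op3)=(2, 0) under max, adds 1 for P0 → (3, 0)
op9, invoked 17, takes VC(op8)=(0, 3) under max, adds 1 for P1 → (0, 4)
op6, invoked 11, takes VC(op5)=(3, 0) under max, adds 1 for P0 → (4, 0)
op7, invoked 13, takes VC(op6)=(4, 0), VC(op8)=(0, 3) under max, adds 1 for P0 → (5, 3)
op10, invoked 18, takes VC(op7)=(5, 3) under max, adds 1 for P0 → (6, 3)
op11, invoked 21, takes VC(op9)=(0, 4), VC(op10)=(6, 3) under max, adds 1 for P0 → (7, 4)
target: VC(op10) = (6, 3)

(6, 3)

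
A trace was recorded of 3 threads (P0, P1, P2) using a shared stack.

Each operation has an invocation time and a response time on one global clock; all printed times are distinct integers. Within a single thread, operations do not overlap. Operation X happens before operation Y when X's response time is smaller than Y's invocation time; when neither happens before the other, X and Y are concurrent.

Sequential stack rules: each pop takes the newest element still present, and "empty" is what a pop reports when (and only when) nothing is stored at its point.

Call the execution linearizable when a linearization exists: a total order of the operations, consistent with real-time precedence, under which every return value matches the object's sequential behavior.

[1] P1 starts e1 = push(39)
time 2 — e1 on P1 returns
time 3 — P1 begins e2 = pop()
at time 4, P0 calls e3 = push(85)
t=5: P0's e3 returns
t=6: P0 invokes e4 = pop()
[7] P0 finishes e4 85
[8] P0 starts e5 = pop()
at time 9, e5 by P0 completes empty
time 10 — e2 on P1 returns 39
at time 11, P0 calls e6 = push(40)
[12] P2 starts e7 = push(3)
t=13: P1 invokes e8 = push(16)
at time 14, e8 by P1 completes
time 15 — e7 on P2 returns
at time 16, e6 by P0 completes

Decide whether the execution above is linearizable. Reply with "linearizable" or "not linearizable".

one valid linearization: e1, e2, e3, e4, e5, e6, e7, e8
step 1: e1 push(39) — stack <39>
step 2: e2 pop() → 39 — stack <>
step 3: e3 push(85) — stack <85>
step 4: e4 pop() → 85 — stack <>
step 5: e5 pop() → empty — stack <>
step 6: e6 push(40) — stack <40>
step 7: e7 push(3) — stack <40,3>
step 8: e8 push(16) — stack <40,3,16>

linearizable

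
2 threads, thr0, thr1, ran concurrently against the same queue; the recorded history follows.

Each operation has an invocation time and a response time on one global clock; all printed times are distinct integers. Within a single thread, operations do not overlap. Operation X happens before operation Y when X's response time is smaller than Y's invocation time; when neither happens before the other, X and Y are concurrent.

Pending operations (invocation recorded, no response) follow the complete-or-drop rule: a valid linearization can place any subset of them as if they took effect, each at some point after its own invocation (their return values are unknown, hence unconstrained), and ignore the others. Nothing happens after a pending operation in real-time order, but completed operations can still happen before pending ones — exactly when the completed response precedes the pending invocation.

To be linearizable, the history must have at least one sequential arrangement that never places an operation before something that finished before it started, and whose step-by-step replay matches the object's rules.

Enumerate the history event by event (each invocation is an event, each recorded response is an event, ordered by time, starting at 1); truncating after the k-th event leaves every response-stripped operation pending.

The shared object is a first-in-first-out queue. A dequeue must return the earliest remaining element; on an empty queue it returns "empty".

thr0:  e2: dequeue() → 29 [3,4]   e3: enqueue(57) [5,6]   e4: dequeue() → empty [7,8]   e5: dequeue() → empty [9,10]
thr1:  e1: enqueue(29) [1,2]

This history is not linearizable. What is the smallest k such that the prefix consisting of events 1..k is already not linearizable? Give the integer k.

events 1..7 are linearizable, e.g. via e1, e2, e3:
1. e1 enqueue(29), leaving queue <29>
2. e2 dequeue() → 29, leaving queue <>
3. e3 enqueue(57), leaving queue <57>
adding event 8 (e4 responds at 8) leaves no legal real-time order
one such order, e1, e2, e3, e4, breaks at step 4 where e4 dequeue() → empty is illegal

8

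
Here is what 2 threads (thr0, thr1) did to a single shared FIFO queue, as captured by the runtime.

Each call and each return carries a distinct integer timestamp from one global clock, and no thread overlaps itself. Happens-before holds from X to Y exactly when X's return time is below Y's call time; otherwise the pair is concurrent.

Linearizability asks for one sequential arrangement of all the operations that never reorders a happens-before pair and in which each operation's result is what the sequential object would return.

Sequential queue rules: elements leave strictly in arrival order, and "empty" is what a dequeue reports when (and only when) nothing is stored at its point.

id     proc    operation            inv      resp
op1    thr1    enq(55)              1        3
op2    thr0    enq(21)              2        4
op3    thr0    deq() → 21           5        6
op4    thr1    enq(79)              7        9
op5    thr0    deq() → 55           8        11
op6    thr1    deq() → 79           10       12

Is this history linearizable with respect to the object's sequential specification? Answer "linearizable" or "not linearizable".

a witness: op2, op1, op3, op4, op5, op6
step 1: op2 enq(21) — queue <21>
step 2: op1 enq(55) — queue <21,55>
step 3: op3 deq() → 21 — queue <55>
step 4: op4 enq(79) — queue <55,79>
step 5: op5 deq() → 55 — queue <79>
step 6: op6 deq() → 79 — queue <>

linearizable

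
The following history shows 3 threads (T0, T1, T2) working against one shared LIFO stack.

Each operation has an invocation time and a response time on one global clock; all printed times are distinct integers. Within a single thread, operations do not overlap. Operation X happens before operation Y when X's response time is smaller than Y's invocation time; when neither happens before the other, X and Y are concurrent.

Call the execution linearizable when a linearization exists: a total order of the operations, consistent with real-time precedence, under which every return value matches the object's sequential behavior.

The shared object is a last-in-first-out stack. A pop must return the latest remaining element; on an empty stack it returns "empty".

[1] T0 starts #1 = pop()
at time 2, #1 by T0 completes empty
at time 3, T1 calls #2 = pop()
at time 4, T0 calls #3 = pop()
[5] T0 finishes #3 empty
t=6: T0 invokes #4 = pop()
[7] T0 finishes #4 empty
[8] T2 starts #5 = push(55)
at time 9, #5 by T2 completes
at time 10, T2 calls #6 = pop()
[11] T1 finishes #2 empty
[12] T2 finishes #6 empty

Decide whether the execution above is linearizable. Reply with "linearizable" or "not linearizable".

not linearizable

through event 11 a valid linearization exists; event 12 (#6 responding at time 12) ends that
every one of the 5 real-time-consistent orders over 6 completed LIFO stack ops fails the sequential spec
take #1, #2, #3, #4, #5, #6: step 6 already fails, because #6 pop() → empty cannot occur there
take #1, #3, #2, #4, #5, #6: step 6 already fails, because #6 pop() → empty cannot occur there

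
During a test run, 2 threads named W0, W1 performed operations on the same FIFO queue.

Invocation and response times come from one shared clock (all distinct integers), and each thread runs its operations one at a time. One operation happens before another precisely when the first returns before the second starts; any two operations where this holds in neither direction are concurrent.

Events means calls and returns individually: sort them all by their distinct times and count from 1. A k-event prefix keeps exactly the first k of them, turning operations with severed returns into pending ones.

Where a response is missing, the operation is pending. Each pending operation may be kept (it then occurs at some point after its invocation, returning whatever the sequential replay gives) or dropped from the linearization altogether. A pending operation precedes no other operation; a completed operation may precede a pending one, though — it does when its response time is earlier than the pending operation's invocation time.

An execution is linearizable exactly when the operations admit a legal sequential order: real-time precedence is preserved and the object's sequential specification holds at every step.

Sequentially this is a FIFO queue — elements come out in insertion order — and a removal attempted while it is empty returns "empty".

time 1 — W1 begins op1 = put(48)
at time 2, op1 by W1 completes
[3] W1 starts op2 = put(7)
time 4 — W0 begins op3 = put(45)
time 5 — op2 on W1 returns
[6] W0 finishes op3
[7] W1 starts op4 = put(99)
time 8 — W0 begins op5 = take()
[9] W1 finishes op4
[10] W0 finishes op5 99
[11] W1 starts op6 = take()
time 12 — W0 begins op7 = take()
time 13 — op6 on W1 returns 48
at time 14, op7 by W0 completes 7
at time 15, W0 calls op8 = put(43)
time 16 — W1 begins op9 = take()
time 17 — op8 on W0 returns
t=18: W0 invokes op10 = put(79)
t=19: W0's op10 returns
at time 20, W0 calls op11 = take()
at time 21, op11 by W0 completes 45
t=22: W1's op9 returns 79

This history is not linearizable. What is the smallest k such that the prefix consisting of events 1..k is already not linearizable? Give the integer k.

10

events 1..9 are still linearizable — one witness is op1, op2, op3, op4:
1. op1 put(48), leaving queue <48>
2. op2 put(7), leaving queue <48,7>
3. op3 put(45), leaving queue <48,7,45>
4. op4 put(99), leaving queue <48,7,45,99>
with event 10 included (op5 responding at time 10), all real-time-consistent orders fail
e.g. op1, op2, op3, op4, op5: illegal at step 5, since op5 take() → 99 cannot apply there
e.g. op1, op2, op3, op5, op4: illegal at step 4, since op5 take() → 99 cannot apply there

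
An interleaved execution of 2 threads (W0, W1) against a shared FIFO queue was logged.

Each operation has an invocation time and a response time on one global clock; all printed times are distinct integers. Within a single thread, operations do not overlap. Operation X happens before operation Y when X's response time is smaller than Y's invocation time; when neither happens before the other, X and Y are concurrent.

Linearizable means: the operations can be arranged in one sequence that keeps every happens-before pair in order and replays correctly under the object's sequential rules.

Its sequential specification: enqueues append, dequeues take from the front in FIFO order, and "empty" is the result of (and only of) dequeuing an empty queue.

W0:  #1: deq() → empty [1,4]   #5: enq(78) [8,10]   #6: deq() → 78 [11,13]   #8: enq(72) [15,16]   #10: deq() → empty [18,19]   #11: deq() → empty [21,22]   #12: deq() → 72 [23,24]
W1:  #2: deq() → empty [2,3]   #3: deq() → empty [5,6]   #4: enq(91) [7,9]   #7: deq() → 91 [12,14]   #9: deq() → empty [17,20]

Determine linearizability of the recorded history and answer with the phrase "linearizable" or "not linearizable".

not linearizable

prefix check: 1..19 passes, 1..20 fails once #9's time-20 response joins
all 16 real-time-respecting orders fail — 10 completed FIFO queue operations, no legal replay
e.g. #1, #2, #3, #4, #5, #6, #7, #8, #9, #10: illegal at step 6, since #6 deq() → 78 cannot apply there
e.g. #1, #2, #3, #4, #5, #6, #7, #8, #10, #9: illegal at step 6, since #6 deq() → 78 cannot apply there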